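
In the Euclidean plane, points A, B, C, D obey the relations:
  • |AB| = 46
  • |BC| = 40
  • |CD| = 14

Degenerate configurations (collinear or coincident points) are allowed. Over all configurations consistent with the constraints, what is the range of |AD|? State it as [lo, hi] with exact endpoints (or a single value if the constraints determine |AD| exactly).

|AD| ∈ [0, 100]  (≈ [0.0000, 100.0000])

|AB| ∈ {46}
|BC| ∈ {40}
|CD| ∈ {14}
|AC| ∈ [6, 86]
|BD| ∈ [26, 54]
|AD| ∈ [0, 100]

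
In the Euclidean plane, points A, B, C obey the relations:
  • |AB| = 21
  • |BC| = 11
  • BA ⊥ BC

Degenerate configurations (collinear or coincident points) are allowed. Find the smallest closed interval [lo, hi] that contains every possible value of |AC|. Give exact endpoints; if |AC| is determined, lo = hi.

|AB| ∈ {21}
|BC| ∈ {11}
|AC| ∈ {√(562)}

|AC| = √(562)  (≈ 23.7065)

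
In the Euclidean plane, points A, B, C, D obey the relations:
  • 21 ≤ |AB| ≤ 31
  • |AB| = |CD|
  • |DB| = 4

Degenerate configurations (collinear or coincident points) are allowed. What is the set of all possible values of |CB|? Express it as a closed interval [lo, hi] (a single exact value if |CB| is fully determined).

|CB| ∈ [17, 35]  (≈ [17.0000, 35.0000])

|AB| ∈ [21, 31]
|BD| ∈ {4}
|CD| ∈ [21, 31]
|AD| ∈ [17, 35]
|BC| ∈ [17, 35]
|AC| ∈ [0, 66]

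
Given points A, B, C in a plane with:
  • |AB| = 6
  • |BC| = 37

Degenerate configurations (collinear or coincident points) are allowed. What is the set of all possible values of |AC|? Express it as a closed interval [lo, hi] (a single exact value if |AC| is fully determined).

|AB| ∈ {6}
|BC| ∈ {37}
|AC| ∈ [31, 43]

|AC| ∈ [31, 43]  (≈ [31.0000, 43.0000])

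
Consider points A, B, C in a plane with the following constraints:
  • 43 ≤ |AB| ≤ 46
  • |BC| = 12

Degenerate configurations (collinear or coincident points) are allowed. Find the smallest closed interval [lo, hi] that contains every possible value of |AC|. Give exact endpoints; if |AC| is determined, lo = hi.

|AC| ∈ [31, 58]  (≈ [31.0000, 58.0000])

|AB| ∈ [43, 46]
|BC| ∈ {12}
|AC| ∈ [31, 58]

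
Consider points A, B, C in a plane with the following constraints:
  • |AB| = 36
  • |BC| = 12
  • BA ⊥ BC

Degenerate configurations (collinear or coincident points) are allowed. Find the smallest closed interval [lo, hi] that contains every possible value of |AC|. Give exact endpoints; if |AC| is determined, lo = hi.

|AB| ∈ {36}
|BC| ∈ {12}
|AC| ∈ {12·√(10)}

|AC| = 12·√(10)  (≈ 37.9473)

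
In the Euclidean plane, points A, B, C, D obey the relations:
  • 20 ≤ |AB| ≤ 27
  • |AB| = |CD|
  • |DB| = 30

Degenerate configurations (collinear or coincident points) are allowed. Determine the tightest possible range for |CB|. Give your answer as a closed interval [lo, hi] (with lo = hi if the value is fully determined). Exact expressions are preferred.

|CB| ∈ [3, 57]  (≈ [3.0000, 57.0000])

|AB| ∈ [20, 27]
|BD| ∈ {30}
|CD| ∈ [20, 27]
|AD| ∈ [3, 57]
|BC| ∈ [3, 57]
|AC| ∈ [0, 84]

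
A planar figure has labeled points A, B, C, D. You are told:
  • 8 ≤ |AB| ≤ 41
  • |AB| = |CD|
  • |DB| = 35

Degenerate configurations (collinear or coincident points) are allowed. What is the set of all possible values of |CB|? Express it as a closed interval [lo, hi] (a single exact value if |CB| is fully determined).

|CB| ∈ [0, 76]  (≈ [0.0000, 76.0000])

|AB| ∈ [8, 41]
|BD| ∈ {35}
|CD| ∈ [8, 41]
|AD| ∈ [0, 76]
|BC| ∈ [0, 76]
|AC| ∈ [0, 117]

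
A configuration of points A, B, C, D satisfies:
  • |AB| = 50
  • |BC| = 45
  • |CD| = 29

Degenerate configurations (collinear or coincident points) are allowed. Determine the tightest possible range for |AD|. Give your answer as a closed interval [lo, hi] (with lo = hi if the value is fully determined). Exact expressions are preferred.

|AB| ∈ {50}
|BC| ∈ {45}
|CD| ∈ {29}
|AC| ∈ [5, 95]
|BD| ∈ [16, 74]
|AD| ∈ [0, 124]

|AD| ∈ [0, 124]  (≈ [0.0000, 124.0000])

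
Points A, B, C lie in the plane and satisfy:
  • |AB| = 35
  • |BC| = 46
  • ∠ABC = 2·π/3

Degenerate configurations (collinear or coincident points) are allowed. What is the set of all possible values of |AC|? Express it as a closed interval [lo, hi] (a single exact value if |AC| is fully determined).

|AB| ∈ {35}
|BC| ∈ {46}
|AC| ∈ {√(4951)}

|AC| = √(4951)  (≈ 70.3633)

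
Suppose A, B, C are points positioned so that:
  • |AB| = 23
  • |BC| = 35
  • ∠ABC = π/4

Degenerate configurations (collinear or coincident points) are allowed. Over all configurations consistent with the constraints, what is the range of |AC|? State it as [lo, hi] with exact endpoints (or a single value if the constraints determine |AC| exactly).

|AC| = √(1754 - 805·√(2))  (≈ 24.8104)

|AB| ∈ {23}
|BC| ∈ {35}
|AC| ∈ {√(1754 - 805·√(2))}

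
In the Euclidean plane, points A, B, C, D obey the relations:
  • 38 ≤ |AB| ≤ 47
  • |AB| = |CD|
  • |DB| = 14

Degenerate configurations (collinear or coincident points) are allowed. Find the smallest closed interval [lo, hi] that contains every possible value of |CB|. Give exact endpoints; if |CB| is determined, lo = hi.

|CB| ∈ [24, 61]  (≈ [24.0000, 61.0000])

|AB| ∈ [38, 47]
|BD| ∈ {14}
|CD| ∈ [38, 47]
|AD| ∈ [24, 61]
|BC| ∈ [24, 61]
|AC| ∈ [0, 108]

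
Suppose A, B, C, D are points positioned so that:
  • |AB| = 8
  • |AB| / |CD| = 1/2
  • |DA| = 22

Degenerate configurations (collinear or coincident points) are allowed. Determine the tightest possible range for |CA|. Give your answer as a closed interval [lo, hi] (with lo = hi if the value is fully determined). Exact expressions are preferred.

|AB| ∈ {8}
|AD| ∈ {22}
|CD| ∈ {16}
|BD| ∈ [14, 30]
|AC| ∈ [6, 38]
|BC| ∈ [0, 46]

|CA| ∈ [6, 38]  (≈ [6.0000, 38.0000])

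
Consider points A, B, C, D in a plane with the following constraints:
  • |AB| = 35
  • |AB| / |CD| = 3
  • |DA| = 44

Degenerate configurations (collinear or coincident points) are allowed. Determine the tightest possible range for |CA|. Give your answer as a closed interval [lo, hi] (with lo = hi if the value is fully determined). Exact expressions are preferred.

|AB| ∈ {35}
|AD| ∈ {44}
|CD| ∈ {35/3}
|BD| ∈ [9, 79]
|AC| ∈ [97/3, 167/3]
|BC| ∈ [0, 272/3]

|CA| ∈ [97/3, 167/3]  (≈ [32.3333, 55.6667])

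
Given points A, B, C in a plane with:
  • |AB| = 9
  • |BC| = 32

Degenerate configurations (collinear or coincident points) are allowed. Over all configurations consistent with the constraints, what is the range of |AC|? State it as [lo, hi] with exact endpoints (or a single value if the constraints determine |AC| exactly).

|AC| ∈ [23, 41]  (≈ [23.0000, 41.0000])

|AB| ∈ {9}
|BC| ∈ {32}
|AC| ∈ [23, 41]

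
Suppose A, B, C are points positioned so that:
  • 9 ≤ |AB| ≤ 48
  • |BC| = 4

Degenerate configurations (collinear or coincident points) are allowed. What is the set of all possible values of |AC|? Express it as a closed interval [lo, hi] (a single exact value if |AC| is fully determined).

|AC| ∈ [5, 52]  (≈ [5.0000, 52.0000])

|AB| ∈ [9, 48]
|BC| ∈ {4}
|AC| ∈ [5, 52]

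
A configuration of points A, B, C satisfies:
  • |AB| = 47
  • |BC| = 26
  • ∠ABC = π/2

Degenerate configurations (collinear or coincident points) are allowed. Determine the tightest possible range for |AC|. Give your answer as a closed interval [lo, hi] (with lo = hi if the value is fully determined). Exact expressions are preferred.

|AB| ∈ {47}
|BC| ∈ {26}
|AC| ∈ {√(2885)}

|AC| = √(2885)  (≈ 53.7122)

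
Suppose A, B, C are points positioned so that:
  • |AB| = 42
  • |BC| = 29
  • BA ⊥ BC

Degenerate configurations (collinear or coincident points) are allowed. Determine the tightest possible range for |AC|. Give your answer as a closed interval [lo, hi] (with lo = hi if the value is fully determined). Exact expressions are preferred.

|AC| = √(2605)  (≈ 51.0392)

|AB| ∈ {42}
|BC| ∈ {29}
|AC| ∈ {√(2605)}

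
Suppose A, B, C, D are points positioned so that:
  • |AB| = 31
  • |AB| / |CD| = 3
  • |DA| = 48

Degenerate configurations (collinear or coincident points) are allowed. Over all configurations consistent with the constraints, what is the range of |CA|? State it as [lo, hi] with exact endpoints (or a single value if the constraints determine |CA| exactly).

|AB| ∈ {31}
|AD| ∈ {48}
|CD| ∈ {31/3}
|BD| ∈ [17, 79]
|AC| ∈ [113/3, 175/3]
|BC| ∈ [20/3, 268/3]

|CA| ∈ [113/3, 175/3]  (≈ [37.6667, 58.3333])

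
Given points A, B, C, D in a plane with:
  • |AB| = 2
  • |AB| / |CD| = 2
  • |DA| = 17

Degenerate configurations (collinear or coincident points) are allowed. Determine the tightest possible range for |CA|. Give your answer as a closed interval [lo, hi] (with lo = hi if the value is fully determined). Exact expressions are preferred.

|CA| ∈ [16, 18]  (≈ [16.0000, 18.0000])

|AB| ∈ {2}
|AD| ∈ {17}
|CD| ∈ {1}
|BD| ∈ [15, 19]
|AC| ∈ [16, 18]
|BC| ∈ [14, 20]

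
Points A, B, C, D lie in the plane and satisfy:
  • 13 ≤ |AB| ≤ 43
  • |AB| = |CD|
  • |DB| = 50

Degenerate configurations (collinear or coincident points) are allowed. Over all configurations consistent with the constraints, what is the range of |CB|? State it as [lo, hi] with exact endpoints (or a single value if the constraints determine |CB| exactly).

|AB| ∈ [13, 43]
|BD| ∈ {50}
|CD| ∈ [13, 43]
|AD| ∈ [7, 93]
|BC| ∈ [7, 93]
|AC| ∈ [0, 136]

|CB| ∈ [7, 93]  (≈ [7.0000, 93.0000])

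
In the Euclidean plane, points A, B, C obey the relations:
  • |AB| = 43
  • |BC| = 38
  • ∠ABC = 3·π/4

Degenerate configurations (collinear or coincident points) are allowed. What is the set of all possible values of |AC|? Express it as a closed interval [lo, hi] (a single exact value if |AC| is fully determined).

|AC| = √(1634·√(2) + 3293)  (≈ 74.8587)

|AB| ∈ {43}
|BC| ∈ {38}
|AC| ∈ {√(1634·√(2) + 3293)}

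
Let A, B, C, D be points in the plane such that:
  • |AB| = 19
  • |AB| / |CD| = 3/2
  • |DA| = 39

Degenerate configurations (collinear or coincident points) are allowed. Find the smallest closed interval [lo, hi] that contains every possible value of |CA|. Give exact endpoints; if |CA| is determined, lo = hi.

|CA| ∈ [79/3, 155/3]  (≈ [26.3333, 51.6667])

|AB| ∈ {19}
|AD| ∈ {39}
|CD| ∈ {38/3}
|BD| ∈ [20, 58]
|AC| ∈ [79/3, 155/3]
|BC| ∈ [22/3, 212/3]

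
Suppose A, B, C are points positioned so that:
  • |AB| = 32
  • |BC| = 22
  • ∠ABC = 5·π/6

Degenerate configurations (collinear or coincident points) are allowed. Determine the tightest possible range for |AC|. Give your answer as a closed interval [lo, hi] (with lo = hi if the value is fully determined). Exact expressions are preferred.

|AC| = 2·√(176·√(3) + 377)  (≈ 52.2242)

|AB| ∈ {32}
|BC| ∈ {22}
|AC| ∈ {2·√(176·√(3) + 377)}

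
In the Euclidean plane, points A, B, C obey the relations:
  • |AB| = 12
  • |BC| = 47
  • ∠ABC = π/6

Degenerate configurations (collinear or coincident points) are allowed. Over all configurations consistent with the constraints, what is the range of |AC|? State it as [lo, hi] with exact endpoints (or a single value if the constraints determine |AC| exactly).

|AC| = √(2353 - 564·√(3))  (≈ 37.0961)

|AB| ∈ {12}
|BC| ∈ {47}
|AC| ∈ {√(2353 - 564·√(3))}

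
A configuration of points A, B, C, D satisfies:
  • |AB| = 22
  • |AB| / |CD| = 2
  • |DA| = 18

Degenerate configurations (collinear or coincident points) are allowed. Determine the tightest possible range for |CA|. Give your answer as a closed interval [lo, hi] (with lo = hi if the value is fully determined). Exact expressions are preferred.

|CA| ∈ [7, 29]  (≈ [7.0000, 29.0000])

|AB| ∈ {22}
|AD| ∈ {18}
|CD| ∈ {11}
|BD| ∈ [4, 40]
|AC| ∈ [7, 29]
|BC| ∈ [0, 51]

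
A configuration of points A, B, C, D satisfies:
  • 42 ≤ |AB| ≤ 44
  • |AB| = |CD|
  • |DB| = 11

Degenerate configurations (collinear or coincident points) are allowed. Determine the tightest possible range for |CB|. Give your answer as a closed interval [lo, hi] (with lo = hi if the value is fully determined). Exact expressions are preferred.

|AB| ∈ [42, 44]
|BD| ∈ {11}
|CD| ∈ [42, 44]
|AD| ∈ [31, 55]
|BC| ∈ [31, 55]
|AC| ∈ [0, 99]

|CB| ∈ [31, 55]  (≈ [31.0000, 55.0000])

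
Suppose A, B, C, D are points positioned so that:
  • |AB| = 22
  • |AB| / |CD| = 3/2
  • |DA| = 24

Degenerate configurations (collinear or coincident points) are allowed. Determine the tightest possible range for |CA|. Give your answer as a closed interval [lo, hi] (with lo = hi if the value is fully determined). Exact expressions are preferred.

|CA| ∈ [28/3, 116/3]  (≈ [9.3333, 38.6667])

|AB| ∈ {22}
|AD| ∈ {24}
|CD| ∈ {44/3}
|BD| ∈ [2, 46]
|AC| ∈ [28/3, 116/3]
|BC| ∈ [0, 182/3]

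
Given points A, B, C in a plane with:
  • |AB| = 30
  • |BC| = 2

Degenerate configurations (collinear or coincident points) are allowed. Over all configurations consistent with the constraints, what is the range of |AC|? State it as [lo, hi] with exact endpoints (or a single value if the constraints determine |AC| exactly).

|AB| ∈ {30}
|BC| ∈ {2}
|AC| ∈ [28, 32]

|AC| ∈ [28, 32]  (≈ [28.0000, 32.0000])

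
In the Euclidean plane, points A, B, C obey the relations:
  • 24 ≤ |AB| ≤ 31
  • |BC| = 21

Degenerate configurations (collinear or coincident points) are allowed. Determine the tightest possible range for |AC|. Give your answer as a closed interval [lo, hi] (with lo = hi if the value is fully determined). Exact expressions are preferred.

|AC| ∈ [3, 52]  (≈ [3.0000, 52.0000])

|AB| ∈ [24, 31]
|BC| ∈ {21}
|AC| ∈ [3, 52]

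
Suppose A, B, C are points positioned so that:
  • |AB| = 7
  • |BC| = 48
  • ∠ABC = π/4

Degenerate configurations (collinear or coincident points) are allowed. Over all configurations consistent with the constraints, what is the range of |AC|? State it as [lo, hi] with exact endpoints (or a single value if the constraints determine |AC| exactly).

|AB| ∈ {7}
|BC| ∈ {48}
|AC| ∈ {√(2353 - 336·√(2))}

|AC| = √(2353 - 336·√(2))  (≈ 43.3339)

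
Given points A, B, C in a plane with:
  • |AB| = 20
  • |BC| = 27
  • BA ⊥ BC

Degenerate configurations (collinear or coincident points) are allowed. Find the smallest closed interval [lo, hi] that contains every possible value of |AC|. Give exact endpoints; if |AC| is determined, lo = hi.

|AB| ∈ {20}
|BC| ∈ {27}
|AC| ∈ {√(1129)}

|AC| = √(1129)  (≈ 33.6006)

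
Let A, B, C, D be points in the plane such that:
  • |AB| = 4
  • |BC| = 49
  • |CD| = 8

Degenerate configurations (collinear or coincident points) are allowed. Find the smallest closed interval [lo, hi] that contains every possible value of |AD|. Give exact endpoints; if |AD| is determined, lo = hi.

|AD| ∈ [37, 61]  (≈ [37.0000, 61.0000])

|AB| ∈ {4}
|BC| ∈ {49}
|CD| ∈ {8}
|AC| ∈ [45, 53]
|BD| ∈ [41, 57]
|AD| ∈ [37, 61]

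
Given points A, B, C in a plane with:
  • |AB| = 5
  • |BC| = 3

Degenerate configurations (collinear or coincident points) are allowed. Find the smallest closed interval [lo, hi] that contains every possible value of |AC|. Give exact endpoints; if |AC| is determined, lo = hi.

|AC| ∈ [2, 8]  (≈ [2.0000, 8.0000])

|AB| ∈ {5}
|BC| ∈ {3}
|AC| ∈ [2, 8]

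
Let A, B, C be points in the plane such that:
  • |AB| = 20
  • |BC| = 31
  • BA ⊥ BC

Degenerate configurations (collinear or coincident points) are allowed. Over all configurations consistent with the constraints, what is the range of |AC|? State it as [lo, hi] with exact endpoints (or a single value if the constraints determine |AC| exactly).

|AB| ∈ {20}
|BC| ∈ {31}
|AC| ∈ {√(1361)}

|AC| = √(1361)  (≈ 36.8917)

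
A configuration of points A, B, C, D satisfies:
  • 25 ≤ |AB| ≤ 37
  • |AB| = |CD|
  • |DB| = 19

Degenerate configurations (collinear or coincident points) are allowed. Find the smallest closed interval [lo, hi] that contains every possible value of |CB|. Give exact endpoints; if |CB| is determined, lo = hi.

|CB| ∈ [6, 56]  (≈ [6.0000, 56.0000])

|AB| ∈ [25, 37]
|BD| ∈ {19}
|CD| ∈ [25, 37]
|AD| ∈ [6, 56]
|BC| ∈ [6, 56]
|AC| ∈ [0, 93]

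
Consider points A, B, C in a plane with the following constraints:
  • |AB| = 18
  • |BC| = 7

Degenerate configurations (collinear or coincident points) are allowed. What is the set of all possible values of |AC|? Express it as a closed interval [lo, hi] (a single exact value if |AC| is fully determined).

|AC| ∈ [11, 25]  (≈ [11.0000, 25.0000])

|AB| ∈ {18}
|BC| ∈ {7}
|AC| ∈ [11, 25]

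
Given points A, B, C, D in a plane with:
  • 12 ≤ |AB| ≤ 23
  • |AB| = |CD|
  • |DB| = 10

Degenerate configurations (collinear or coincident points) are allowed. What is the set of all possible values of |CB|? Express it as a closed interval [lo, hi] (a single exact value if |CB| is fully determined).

|AB| ∈ [12, 23]
|BD| ∈ {10}
|CD| ∈ [12, 23]
|AD| ∈ [2, 33]
|BC| ∈ [2, 33]
|AC| ∈ [0, 56]

|CB| ∈ [2, 33]  (≈ [2.0000, 33.0000])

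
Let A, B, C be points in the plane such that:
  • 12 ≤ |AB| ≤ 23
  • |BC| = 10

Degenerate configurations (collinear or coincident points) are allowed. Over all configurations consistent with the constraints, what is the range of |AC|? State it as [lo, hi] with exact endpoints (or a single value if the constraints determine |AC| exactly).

|AB| ∈ [12, 23]
|BC| ∈ {10}
|AC| ∈ [2, 33]

|AC| ∈ [2, 33]  (≈ [2.0000, 33.0000])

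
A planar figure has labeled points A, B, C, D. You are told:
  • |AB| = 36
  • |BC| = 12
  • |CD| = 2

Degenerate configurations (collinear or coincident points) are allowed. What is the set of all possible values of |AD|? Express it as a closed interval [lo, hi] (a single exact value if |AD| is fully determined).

|AD| ∈ [22, 50]  (≈ [22.0000, 50.0000])

|AB| ∈ {36}
|BC| ∈ {12}
|CD| ∈ {2}
|AC| ∈ [24, 48]
|BD| ∈ [10, 14]
|AD| ∈ [22, 50]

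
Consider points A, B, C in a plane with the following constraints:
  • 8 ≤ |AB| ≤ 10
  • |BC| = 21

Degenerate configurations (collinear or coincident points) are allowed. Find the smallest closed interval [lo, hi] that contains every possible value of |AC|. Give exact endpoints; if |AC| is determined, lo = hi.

|AC| ∈ [11, 31]  (≈ [11.0000, 31.0000])

|AB| ∈ [8, 10]
|BC| ∈ {21}
|AC| ∈ [11, 31]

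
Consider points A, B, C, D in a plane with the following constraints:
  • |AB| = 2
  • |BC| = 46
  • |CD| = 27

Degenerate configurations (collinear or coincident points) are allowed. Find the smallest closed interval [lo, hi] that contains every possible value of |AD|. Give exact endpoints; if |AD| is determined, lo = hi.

|AD| ∈ [17, 75]  (≈ [17.0000, 75.0000])

|AB| ∈ {2}
|BC| ∈ {46}
|CD| ∈ {27}
|AC| ∈ [44, 48]
|BD| ∈ [19, 73]
|AD| ∈ [17, 75]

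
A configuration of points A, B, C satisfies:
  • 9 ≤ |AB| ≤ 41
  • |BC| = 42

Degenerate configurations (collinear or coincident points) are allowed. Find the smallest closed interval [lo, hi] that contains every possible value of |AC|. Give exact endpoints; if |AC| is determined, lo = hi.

|AC| ∈ [1, 83]  (≈ [1.0000, 83.0000])

|AB| ∈ [9, 41]
|BC| ∈ {42}
|AC| ∈ [1, 83]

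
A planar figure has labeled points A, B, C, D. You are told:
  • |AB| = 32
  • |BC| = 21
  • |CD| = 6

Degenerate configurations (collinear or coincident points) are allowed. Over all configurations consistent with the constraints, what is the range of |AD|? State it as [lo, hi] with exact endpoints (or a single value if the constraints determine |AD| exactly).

|AD| ∈ [5, 59]  (≈ [5.0000, 59.0000])

|AB| ∈ {32}
|BC| ∈ {21}
|CD| ∈ {6}
|AC| ∈ [11, 53]
|BD| ∈ [15, 27]
|AD| ∈ [5, 59]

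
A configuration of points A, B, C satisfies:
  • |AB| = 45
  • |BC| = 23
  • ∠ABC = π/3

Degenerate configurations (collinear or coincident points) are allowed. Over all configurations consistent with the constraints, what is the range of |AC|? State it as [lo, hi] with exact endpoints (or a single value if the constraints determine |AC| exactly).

|AB| ∈ {45}
|BC| ∈ {23}
|AC| ∈ {7·√(31)}

|AC| = 7·√(31)  (≈ 38.9744)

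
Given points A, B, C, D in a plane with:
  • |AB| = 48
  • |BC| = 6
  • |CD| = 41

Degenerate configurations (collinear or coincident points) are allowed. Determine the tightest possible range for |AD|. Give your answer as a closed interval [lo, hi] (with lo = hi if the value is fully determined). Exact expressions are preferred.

|AD| ∈ [1, 95]  (≈ [1.0000, 95.0000])

|AB| ∈ {48}
|BC| ∈ {6}
|CD| ∈ {41}
|AC| ∈ [42, 54]
|BD| ∈ [35, 47]
|AD| ∈ [1, 95]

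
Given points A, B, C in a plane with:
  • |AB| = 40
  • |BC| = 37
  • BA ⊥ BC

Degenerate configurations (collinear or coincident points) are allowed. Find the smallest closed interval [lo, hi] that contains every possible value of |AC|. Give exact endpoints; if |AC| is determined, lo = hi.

|AB| ∈ {40}
|BC| ∈ {37}
|AC| ∈ {√(2969)}

|AC| = √(2969)  (≈ 54.4885)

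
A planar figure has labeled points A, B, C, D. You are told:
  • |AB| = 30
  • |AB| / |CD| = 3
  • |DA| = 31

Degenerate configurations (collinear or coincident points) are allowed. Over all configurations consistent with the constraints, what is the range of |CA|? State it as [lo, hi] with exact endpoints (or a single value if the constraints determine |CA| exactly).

|CA| ∈ [21, 41]  (≈ [21.0000, 41.0000])

|AB| ∈ {30}
|AD| ∈ {31}
|CD| ∈ {10}
|BD| ∈ [1, 61]
|AC| ∈ [21, 41]
|BC| ∈ [0, 71]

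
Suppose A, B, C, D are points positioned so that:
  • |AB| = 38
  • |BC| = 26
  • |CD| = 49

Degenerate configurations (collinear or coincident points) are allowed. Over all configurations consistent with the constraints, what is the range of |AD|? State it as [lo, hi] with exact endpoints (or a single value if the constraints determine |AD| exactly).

|AB| ∈ {38}
|BC| ∈ {26}
|CD| ∈ {49}
|AC| ∈ [12, 64]
|BD| ∈ [23, 75]
|AD| ∈ [0, 113]

|AD| ∈ [0, 113]  (≈ [0.0000, 113.0000])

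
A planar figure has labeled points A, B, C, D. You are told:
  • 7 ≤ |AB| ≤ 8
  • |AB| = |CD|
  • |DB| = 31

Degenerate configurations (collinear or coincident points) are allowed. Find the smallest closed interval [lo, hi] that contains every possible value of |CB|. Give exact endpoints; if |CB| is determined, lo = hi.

|AB| ∈ [7, 8]
|BD| ∈ {31}
|CD| ∈ [7, 8]
|AD| ∈ [23, 39]
|BC| ∈ [23, 39]
|AC| ∈ [15, 47]

|CB| ∈ [23, 39]  (≈ [23.0000, 39.0000])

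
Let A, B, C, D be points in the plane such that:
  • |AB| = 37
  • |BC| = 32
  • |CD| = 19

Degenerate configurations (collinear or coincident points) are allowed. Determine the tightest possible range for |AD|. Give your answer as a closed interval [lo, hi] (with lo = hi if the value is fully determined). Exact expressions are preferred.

|AB| ∈ {37}
|BC| ∈ {32}
|CD| ∈ {19}
|AC| ∈ [5, 69]
|BD| ∈ [13, 51]
|AD| ∈ [0, 88]

|AD| ∈ [0, 88]  (≈ [0.0000, 88.0000])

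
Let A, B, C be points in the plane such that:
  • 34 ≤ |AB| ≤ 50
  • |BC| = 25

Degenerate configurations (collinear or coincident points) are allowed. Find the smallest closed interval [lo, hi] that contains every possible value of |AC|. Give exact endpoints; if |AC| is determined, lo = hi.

|AC| ∈ [9, 75]  (≈ [9.0000, 75.0000])

|AB| ∈ [34, 50]
|BC| ∈ {25}
|AC| ∈ [9, 75]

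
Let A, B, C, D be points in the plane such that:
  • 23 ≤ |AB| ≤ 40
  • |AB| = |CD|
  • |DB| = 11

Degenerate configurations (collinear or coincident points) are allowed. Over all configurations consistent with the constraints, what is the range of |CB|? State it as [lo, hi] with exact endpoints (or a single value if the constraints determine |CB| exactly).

|AB| ∈ [23, 40]
|BD| ∈ {11}
|CD| ∈ [23, 40]
|AD| ∈ [12, 51]
|BC| ∈ [12, 51]
|AC| ∈ [0, 91]

|CB| ∈ [12, 51]  (≈ [12.0000, 51.0000])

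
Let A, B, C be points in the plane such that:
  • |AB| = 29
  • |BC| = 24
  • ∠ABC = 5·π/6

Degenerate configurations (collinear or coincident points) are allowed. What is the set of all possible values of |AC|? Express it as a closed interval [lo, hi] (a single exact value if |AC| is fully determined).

|AB| ∈ {29}
|BC| ∈ {24}
|AC| ∈ {√(696·√(3) + 1417)}

|AC| = √(696·√(3) + 1417)  (≈ 51.2104)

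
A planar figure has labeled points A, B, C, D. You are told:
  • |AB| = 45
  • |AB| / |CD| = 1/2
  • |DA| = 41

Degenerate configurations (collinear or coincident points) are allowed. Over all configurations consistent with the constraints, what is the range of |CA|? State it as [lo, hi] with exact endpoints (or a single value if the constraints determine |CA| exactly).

|AB| ∈ {45}
|AD| ∈ {41}
|CD| ∈ {90}
|BD| ∈ [4, 86]
|AC| ∈ [49, 131]
|BC| ∈ [4, 176]

|CA| ∈ [49, 131]  (≈ [49.0000, 131.0000])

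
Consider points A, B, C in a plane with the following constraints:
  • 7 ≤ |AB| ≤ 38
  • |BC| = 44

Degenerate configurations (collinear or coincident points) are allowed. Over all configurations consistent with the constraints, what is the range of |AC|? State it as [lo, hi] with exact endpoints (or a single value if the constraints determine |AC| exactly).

|AC| ∈ [6, 82]  (≈ [6.0000, 82.0000])

|AB| ∈ [7, 38]
|BC| ∈ {44}
|AC| ∈ [6, 82]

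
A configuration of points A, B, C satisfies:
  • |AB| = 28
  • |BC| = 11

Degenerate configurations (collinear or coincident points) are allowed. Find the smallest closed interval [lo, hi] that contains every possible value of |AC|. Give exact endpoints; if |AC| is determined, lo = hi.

|AB| ∈ {28}
|BC| ∈ {11}
|AC| ∈ [17, 39]

|AC| ∈ [17, 39]  (≈ [17.0000, 39.0000])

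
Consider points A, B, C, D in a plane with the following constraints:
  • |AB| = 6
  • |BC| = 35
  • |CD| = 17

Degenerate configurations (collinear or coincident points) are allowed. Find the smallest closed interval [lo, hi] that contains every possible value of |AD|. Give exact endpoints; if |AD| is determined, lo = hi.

|AD| ∈ [12, 58]  (≈ [12.0000, 58.0000])

|AB| ∈ {6}
|BC| ∈ {35}
|CD| ∈ {17}
|AC| ∈ [29, 41]
|BD| ∈ [18, 52]
|AD| ∈ [12, 58]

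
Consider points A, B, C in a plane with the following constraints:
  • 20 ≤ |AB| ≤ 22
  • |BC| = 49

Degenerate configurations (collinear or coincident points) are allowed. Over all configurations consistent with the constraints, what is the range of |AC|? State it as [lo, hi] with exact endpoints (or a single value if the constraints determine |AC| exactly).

|AB| ∈ [20, 22]
|BC| ∈ {49}
|AC| ∈ [27, 71]

|AC| ∈ [27, 71]  (≈ [27.0000, 71.0000])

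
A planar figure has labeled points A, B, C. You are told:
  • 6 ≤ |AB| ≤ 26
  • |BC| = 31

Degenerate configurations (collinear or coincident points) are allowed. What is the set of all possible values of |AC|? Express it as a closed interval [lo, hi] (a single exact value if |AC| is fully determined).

|AB| ∈ [6, 26]
|BC| ∈ {31}
|AC| ∈ [5, 57]

|AC| ∈ [5, 57]  (≈ [5.0000, 57.0000])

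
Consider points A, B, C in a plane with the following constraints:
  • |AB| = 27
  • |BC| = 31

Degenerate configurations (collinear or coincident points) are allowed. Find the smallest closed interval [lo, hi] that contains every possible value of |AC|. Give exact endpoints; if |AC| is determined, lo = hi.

|AC| ∈ [4, 58]  (≈ [4.0000, 58.0000])

|AB| ∈ {27}
|BC| ∈ {31}
|AC| ∈ [4, 58]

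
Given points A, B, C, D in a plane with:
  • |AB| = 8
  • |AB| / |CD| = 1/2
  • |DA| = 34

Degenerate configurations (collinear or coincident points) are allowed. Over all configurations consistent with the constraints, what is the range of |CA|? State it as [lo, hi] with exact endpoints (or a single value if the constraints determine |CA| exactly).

|CA| ∈ [18, 50]  (≈ [18.0000, 50.0000])

|AB| ∈ {8}
|AD| ∈ {34}
|CD| ∈ {16}
|BD| ∈ [26, 42]
|AC| ∈ [18, 50]
|BC| ∈ [10, 58]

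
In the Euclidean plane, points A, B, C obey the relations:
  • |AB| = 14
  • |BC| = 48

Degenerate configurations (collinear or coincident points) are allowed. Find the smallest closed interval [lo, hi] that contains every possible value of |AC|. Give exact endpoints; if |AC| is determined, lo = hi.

|AC| ∈ [34, 62]  (≈ [34.0000, 62.0000])

|AB| ∈ {14}
|BC| ∈ {48}
|AC| ∈ [34, 62]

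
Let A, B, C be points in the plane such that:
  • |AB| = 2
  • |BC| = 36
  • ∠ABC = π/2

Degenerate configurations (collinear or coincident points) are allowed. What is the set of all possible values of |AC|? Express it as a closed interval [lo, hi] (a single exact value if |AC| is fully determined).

|AC| = 10·√(13)  (≈ 36.0555)

|AB| ∈ {2}
|BC| ∈ {36}
|AC| ∈ {10·√(13)}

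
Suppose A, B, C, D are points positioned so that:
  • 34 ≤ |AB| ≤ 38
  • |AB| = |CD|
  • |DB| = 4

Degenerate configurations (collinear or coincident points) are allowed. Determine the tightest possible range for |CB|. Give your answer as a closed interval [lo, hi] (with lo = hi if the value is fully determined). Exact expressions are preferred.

|AB| ∈ [34, 38]
|BD| ∈ {4}
|CD| ∈ [34, 38]
|AD| ∈ [30, 42]
|BC| ∈ [30, 42]
|AC| ∈ [0, 80]

|CB| ∈ [30, 42]  (≈ [30.0000, 42.0000])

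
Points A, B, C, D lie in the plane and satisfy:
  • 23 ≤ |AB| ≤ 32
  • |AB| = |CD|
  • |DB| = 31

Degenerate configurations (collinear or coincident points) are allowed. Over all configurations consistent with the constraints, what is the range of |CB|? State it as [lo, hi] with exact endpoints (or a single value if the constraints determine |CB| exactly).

|AB| ∈ [23, 32]
|BD| ∈ {31}
|CD| ∈ [23, 32]
|AD| ∈ [0, 63]
|BC| ∈ [0, 63]
|AC| ∈ [0, 95]

|CB| ∈ [0, 63]  (≈ [0.0000, 63.0000])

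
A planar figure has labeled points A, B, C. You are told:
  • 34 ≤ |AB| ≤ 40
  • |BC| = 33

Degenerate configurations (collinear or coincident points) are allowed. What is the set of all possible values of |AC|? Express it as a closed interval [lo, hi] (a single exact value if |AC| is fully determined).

|AC| ∈ [1, 73]  (≈ [1.0000, 73.0000])

|AB| ∈ [34, 40]
|BC| ∈ {33}
|AC| ∈ [1, 73]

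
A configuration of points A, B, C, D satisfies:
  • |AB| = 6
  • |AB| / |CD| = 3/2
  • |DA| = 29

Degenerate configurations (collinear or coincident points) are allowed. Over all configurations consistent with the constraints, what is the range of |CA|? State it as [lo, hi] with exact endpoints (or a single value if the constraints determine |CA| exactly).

|AB| ∈ {6}
|AD| ∈ {29}
|CD| ∈ {4}
|BD| ∈ [23, 35]
|AC| ∈ [25, 33]
|BC| ∈ [19, 39]

|CA| ∈ [25, 33]  (≈ [25.0000, 33.0000])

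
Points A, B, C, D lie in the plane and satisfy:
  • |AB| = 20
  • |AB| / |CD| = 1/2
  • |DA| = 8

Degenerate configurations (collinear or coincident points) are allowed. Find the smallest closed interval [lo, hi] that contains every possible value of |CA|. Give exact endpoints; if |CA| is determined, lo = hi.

|CA| ∈ [32, 48]  (≈ [32.0000, 48.0000])

|AB| ∈ {20}
|AD| ∈ {8}
|CD| ∈ {40}
|BD| ∈ [12, 28]
|AC| ∈ [32, 48]
|BC| ∈ [12, 68]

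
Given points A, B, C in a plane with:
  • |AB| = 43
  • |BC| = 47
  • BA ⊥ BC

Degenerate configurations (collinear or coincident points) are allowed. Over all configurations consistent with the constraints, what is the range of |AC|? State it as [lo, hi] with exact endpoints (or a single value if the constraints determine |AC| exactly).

|AB| ∈ {43}
|BC| ∈ {47}
|AC| ∈ {√(4058)}

|AC| = √(4058)  (≈ 63.7024)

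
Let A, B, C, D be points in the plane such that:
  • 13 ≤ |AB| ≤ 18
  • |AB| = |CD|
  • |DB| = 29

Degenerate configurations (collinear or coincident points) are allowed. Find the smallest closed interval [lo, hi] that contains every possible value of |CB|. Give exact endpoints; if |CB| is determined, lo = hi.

|AB| ∈ [13, 18]
|BD| ∈ {29}
|CD| ∈ [13, 18]
|AD| ∈ [11, 47]
|BC| ∈ [11, 47]
|AC| ∈ [0, 65]

|CB| ∈ [11, 47]  (≈ [11.0000, 47.0000])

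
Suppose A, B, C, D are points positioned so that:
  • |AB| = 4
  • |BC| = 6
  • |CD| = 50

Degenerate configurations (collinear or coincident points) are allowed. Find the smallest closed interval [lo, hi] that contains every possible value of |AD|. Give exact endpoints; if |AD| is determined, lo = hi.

|AD| ∈ [40, 60]  (≈ [40.0000, 60.0000])

|AB| ∈ {4}
|BC| ∈ {6}
|CD| ∈ {50}
|AC| ∈ [2, 10]
|BD| ∈ [44, 56]
|AD| ∈ [40, 60]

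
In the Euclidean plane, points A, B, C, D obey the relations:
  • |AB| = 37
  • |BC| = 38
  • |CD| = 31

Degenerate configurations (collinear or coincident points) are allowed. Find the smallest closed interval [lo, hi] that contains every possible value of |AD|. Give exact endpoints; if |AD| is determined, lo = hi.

|AB| ∈ {37}
|BC| ∈ {38}
|CD| ∈ {31}
|AC| ∈ [1, 75]
|BD| ∈ [7, 69]
|AD| ∈ [0, 106]

|AD| ∈ [0, 106]  (≈ [0.0000, 106.0000])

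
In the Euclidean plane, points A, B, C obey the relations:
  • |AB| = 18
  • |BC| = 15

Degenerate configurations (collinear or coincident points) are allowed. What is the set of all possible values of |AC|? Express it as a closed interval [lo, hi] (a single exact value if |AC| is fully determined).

|AC| ∈ [3, 33]  (≈ [3.0000, 33.0000])

|AB| ∈ {18}
|BC| ∈ {15}
|AC| ∈ [3, 33]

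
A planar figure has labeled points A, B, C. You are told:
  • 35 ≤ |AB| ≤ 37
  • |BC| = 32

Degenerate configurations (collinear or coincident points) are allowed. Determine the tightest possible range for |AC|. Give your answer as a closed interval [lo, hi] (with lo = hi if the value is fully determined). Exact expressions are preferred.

|AB| ∈ [35, 37]
|BC| ∈ {32}
|AC| ∈ [3, 69]

|AC| ∈ [3, 69]  (≈ [3.0000, 69.0000])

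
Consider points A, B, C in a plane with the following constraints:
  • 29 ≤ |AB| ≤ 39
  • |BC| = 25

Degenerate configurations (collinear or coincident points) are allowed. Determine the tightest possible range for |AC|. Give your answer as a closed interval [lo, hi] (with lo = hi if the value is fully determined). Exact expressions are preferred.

|AC| ∈ [4, 64]  (≈ [4.0000, 64.0000])

|AB| ∈ [29, 39]
|BC| ∈ {25}
|AC| ∈ [4, 64]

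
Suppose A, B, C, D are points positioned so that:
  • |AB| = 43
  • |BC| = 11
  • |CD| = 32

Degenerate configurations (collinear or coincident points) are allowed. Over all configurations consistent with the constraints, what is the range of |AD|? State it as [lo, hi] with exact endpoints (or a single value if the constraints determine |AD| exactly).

|AB| ∈ {43}
|BC| ∈ {11}
|CD| ∈ {32}
|AC| ∈ [32, 54]
|BD| ∈ [21, 43]
|AD| ∈ [0, 86]

|AD| ∈ [0, 86]  (≈ [0.0000, 86.0000])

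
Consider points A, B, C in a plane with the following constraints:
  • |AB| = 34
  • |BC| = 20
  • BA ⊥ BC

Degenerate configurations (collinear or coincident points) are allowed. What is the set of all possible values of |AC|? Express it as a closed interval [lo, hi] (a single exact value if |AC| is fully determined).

|AC| = 2·√(389)  (≈ 39.4462)

|AB| ∈ {34}
|BC| ∈ {20}
|AC| ∈ {2·√(389)}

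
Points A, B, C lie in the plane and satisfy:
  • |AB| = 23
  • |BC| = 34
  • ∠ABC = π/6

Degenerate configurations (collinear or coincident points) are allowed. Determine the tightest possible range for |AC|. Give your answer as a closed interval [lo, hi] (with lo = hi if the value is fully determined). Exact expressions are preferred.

|AC| = √(1685 - 782·√(3))  (≈ 18.1807)

|AB| ∈ {23}
|BC| ∈ {34}
|AC| ∈ {√(1685 - 782·√(3))}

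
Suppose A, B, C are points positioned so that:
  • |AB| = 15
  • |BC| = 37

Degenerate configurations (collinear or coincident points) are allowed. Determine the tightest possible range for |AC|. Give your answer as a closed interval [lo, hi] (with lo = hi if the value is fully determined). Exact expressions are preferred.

|AC| ∈ [22, 52]  (≈ [22.0000, 52.0000])

|AB| ∈ {15}
|BC| ∈ {37}
|AC| ∈ [22, 52]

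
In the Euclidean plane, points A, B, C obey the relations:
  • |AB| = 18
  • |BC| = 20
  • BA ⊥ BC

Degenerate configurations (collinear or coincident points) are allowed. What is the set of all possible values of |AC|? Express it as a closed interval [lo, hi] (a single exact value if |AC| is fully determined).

|AB| ∈ {18}
|BC| ∈ {20}
|AC| ∈ {2·√(181)}

|AC| = 2·√(181)  (≈ 26.9072)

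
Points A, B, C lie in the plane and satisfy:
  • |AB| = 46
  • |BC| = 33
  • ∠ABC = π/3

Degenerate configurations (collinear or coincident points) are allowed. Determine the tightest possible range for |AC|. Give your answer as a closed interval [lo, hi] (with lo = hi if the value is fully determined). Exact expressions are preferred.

|AC| = √(1687)  (≈ 41.0731)

|AB| ∈ {46}
|BC| ∈ {33}
|AC| ∈ {√(1687)}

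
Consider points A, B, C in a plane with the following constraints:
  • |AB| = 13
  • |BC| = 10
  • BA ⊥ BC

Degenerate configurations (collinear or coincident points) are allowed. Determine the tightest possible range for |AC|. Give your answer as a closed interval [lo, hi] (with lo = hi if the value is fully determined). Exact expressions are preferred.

|AC| = √(269)  (≈ 16.4012)

|AB| ∈ {13}
|BC| ∈ {10}
|AC| ∈ {√(269)}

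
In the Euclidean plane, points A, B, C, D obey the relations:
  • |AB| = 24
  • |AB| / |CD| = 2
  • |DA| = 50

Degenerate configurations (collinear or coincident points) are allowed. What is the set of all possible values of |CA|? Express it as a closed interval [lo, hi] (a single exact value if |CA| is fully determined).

|CA| ∈ [38, 62]  (≈ [38.0000, 62.0000])

|AB| ∈ {24}
|AD| ∈ {50}
|CD| ∈ {12}
|BD| ∈ [26, 74]
|AC| ∈ [38, 62]
|BC| ∈ [14, 86]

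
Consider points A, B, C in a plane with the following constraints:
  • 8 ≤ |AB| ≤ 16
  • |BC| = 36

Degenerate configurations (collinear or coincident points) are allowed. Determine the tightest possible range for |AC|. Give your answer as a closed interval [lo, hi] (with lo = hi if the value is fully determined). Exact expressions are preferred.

|AC| ∈ [20, 52]  (≈ [20.0000, 52.0000])

|AB| ∈ [8, 16]
|BC| ∈ {36}
|AC| ∈ [20, 52]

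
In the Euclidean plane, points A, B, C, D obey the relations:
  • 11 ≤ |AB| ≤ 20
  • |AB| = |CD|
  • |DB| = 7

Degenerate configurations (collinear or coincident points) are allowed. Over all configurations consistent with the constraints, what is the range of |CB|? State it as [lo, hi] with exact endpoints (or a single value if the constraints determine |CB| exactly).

|CB| ∈ [4, 27]  (≈ [4.0000, 27.0000])

|AB| ∈ [11, 20]
|BD| ∈ {7}
|CD| ∈ [11, 20]
|AD| ∈ [4, 27]
|BC| ∈ [4, 27]
|AC| ∈ [0, 47]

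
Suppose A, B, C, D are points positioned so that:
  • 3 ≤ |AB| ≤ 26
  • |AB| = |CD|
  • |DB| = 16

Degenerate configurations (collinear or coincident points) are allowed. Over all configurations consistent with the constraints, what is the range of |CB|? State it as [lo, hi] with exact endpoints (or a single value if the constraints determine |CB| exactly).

|CB| ∈ [0, 42]  (≈ [0.0000, 42.0000])

|AB| ∈ [3, 26]
|BD| ∈ {16}
|CD| ∈ [3, 26]
|AD| ∈ [0, 42]
|BC| ∈ [0, 42]
|AC| ∈ [0, 68]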